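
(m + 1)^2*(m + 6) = m^3 + 8*m^2 + 13*m + 6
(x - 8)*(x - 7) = x^2 - 15*x + 56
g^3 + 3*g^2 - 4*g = g*(g - 1)*(g + 4)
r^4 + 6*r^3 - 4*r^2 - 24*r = r*(r - 2)*(r + 2)*(r + 6)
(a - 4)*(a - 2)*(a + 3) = a^3 - 3*a^2 - 10*a + 24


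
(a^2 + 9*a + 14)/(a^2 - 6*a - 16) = (a + 7)/(a - 8)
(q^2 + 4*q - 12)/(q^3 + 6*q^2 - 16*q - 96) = (q - 2)/(q^2 - 16)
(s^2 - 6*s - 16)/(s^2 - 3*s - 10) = (s - 8)/(s - 5)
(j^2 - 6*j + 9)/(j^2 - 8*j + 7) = (j^2 - 6*j + 9)/(j^2 - 8*j + 7)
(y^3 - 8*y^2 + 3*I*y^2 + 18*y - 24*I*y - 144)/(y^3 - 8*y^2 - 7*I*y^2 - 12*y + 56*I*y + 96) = (y + 6*I)/(y - 4*I)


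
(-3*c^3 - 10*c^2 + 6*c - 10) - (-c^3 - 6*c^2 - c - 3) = -2*c^3 - 4*c^2 + 7*c - 7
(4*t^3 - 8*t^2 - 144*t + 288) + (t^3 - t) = 5*t^3 - 8*t^2 - 145*t + 288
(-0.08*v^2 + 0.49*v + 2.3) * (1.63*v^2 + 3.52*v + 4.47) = -0.1304*v^4 + 0.5171*v^3 + 5.1162*v^2 + 10.2863*v + 10.281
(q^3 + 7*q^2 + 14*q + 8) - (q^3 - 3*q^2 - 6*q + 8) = 10*q^2 + 20*q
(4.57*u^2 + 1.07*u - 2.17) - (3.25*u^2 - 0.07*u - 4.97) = 1.32*u^2 + 1.14*u + 2.8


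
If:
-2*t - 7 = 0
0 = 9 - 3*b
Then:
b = 3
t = -7/2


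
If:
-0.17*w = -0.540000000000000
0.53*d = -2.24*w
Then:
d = -13.43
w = 3.18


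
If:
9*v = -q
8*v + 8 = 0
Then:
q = 9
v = -1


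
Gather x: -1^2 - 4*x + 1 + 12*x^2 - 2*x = 12*x^2 - 6*x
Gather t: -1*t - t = -2*t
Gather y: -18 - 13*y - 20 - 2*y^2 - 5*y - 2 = -2*y^2 - 18*y - 40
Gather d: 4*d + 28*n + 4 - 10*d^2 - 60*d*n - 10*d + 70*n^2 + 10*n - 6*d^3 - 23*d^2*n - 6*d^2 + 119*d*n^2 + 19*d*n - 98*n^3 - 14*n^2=-6*d^3 + d^2*(-23*n - 16) + d*(119*n^2 - 41*n - 6) - 98*n^3 + 56*n^2 + 38*n + 4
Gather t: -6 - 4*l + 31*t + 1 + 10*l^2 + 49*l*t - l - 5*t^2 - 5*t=10*l^2 - 5*l - 5*t^2 + t*(49*l + 26) - 5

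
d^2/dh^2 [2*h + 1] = 0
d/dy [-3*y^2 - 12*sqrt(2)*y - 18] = -6*y - 12*sqrt(2)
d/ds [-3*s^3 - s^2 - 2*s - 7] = -9*s^2 - 2*s - 2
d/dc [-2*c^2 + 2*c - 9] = 2 - 4*c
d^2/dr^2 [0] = 0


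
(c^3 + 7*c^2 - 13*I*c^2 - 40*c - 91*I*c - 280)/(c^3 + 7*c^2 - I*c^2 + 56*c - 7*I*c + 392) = (c - 5*I)/(c + 7*I)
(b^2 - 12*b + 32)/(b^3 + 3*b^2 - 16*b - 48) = (b - 8)/(b^2 + 7*b + 12)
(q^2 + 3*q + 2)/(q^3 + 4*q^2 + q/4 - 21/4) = 4*(q^2 + 3*q + 2)/(4*q^3 + 16*q^2 + q - 21)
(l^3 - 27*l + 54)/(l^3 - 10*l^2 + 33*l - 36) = (l + 6)/(l - 4)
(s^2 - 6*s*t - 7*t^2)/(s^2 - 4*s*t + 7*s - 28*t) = (s^2 - 6*s*t - 7*t^2)/(s^2 - 4*s*t + 7*s - 28*t)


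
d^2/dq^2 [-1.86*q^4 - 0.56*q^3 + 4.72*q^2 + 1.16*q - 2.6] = -22.32*q^2 - 3.36*q + 9.44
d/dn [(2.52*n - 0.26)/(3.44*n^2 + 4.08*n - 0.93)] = (-8.6688*n^2 + 1.7888*n - 1.2828)/(11.8336*n^4 + 28.0704*n^3 + 10.248*n^2 - 7.5888*n + 0.8649)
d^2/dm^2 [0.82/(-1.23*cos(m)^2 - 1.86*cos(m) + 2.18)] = (4.962312*(1 - cos(m)^2)^2 + 5.627988*cos(m)^3 + 14.11302*cos(m)^2 - 7.93104*cos(m) - 15.033552)/(1.23*cos(m)^2 + 1.86*cos(m) - 2.18)^3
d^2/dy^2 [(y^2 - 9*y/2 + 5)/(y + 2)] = 36/(y^3 + 6*y^2 + 12*y + 8)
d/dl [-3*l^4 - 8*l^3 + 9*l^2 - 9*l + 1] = -12*l^3 - 24*l^2 + 18*l - 9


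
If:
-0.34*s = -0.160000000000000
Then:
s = 0.47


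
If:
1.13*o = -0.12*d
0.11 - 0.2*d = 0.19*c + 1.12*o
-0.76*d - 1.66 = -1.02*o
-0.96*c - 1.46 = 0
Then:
No Solution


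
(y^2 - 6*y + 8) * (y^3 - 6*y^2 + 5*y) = y^5 - 12*y^4 + 49*y^3 - 78*y^2 + 40*y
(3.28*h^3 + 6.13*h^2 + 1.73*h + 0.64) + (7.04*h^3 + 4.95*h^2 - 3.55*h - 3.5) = 10.32*h^3 + 11.08*h^2 - 1.82*h - 2.86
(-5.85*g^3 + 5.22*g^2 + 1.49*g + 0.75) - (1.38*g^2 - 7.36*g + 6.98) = -5.85*g^3 + 3.84*g^2 + 8.85*g - 6.23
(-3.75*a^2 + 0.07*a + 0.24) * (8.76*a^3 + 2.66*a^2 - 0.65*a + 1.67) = -32.85*a^5 - 9.3618*a^4 + 4.7261*a^3 - 5.6696*a^2 - 0.0391*a + 0.4008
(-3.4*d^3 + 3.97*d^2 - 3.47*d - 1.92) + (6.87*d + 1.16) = -3.4*d^3 + 3.97*d^2 + 3.4*d - 0.76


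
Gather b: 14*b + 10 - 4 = 14*b + 6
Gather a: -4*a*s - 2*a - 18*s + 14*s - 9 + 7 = a*(-4*s - 2) - 4*s - 2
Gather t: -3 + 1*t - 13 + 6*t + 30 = 7*t + 14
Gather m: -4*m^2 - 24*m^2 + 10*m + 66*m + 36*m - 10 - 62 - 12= -28*m^2 + 112*m - 84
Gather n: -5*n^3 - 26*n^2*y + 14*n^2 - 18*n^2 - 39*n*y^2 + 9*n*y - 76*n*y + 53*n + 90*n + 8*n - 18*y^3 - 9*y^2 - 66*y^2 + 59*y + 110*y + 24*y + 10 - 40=-5*n^3 + n^2*(-26*y - 4) + n*(-39*y^2 - 67*y + 151) - 18*y^3 - 75*y^2 + 193*y - 30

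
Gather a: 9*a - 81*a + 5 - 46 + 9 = -72*a - 32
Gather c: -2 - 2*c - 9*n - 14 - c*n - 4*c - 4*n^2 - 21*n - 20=c*(-n - 6) - 4*n^2 - 30*n - 36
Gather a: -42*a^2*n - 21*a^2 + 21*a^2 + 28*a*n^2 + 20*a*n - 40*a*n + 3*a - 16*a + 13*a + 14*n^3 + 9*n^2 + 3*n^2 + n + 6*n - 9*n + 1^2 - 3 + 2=-42*a^2*n + a*(28*n^2 - 20*n) + 14*n^3 + 12*n^2 - 2*n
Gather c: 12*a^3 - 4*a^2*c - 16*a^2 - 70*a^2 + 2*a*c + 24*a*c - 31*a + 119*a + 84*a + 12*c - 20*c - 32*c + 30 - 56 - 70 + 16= 12*a^3 - 86*a^2 + 172*a + c*(-4*a^2 + 26*a - 40) - 80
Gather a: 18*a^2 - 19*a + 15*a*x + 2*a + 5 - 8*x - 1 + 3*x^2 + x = 18*a^2 + a*(15*x - 17) + 3*x^2 - 7*x + 4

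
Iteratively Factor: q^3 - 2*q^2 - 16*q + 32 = (q - 4)*(q^2 + 2*q - 8) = (q - 4)*(q + 4)*(q - 2)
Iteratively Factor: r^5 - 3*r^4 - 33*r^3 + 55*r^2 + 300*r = (r + 3)*(r^4 - 6*r^3 - 15*r^2 + 100*r) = (r - 5)*(r + 3)*(r^3 - r^2 - 20*r) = (r - 5)^2*(r + 3)*(r^2 + 4*r) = (r - 5)^2*(r + 3)*(r + 4)*(r)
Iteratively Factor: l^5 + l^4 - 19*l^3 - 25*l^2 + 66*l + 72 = (l - 4)*(l^4 + 5*l^3 + l^2 - 21*l - 18) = (l - 4)*(l - 2)*(l^3 + 7*l^2 + 15*l + 9) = (l - 4)*(l - 2)*(l + 3)*(l^2 + 4*l + 3) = (l - 4)*(l - 2)*(l + 1)*(l + 3)*(l + 3)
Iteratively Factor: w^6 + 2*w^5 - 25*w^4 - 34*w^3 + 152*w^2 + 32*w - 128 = (w + 4)*(w^5 - 2*w^4 - 17*w^3 + 34*w^2 + 16*w - 32) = (w + 4)^2*(w^4 - 6*w^3 + 7*w^2 + 6*w - 8) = (w - 2)*(w + 4)^2*(w^3 - 4*w^2 - w + 4) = (w - 2)*(w + 1)*(w + 4)^2*(w^2 - 5*w + 4) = (w - 4)*(w - 2)*(w + 1)*(w + 4)^2*(w - 1)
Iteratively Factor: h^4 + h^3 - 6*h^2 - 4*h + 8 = (h - 1)*(h^3 + 2*h^2 - 4*h - 8) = (h - 1)*(h + 2)*(h^2 - 4) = (h - 1)*(h + 2)^2*(h - 2)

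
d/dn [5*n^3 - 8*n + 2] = 15*n^2 - 8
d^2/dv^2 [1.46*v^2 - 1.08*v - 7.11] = 2.92000000000000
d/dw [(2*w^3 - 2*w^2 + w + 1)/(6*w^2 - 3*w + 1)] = 2*(6*w^4 - 6*w^3 + 3*w^2 - 8*w + 2)/(36*w^4 - 36*w^3 + 21*w^2 - 6*w + 1)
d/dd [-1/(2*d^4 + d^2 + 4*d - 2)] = 2*(4*d^3 + d + 2)/(2*d^4 + d^2 + 4*d - 2)^2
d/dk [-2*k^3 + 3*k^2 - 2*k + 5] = -6*k^2 + 6*k - 2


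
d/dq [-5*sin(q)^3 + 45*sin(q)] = 15*(cos(q)^2 + 2)*cos(q)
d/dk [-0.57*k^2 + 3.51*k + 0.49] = 3.51 - 1.14*k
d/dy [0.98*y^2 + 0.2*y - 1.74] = 1.96*y + 0.2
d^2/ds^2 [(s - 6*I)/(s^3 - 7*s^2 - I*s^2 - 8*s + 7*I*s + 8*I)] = 2*((s - 6*I)*(-3*s^2 + 14*s + 2*I*s + 8 - 7*I)^2 + (-3*s^2 + 14*s + 2*I*s + (s - 6*I)*(-3*s + 7 + I) + 8 - 7*I)*(s^3 - 7*s^2 - I*s^2 - 8*s + 7*I*s + 8*I))/(s^3 - 7*s^2 - I*s^2 - 8*s + 7*I*s + 8*I)^3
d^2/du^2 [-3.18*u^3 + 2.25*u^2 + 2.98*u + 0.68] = 4.5 - 19.08*u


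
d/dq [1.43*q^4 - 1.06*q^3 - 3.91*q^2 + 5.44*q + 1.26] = 5.72*q^3 - 3.18*q^2 - 7.82*q + 5.44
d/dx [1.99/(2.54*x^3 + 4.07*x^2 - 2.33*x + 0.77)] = (-15.1638*x^2 - 16.1986*x + 4.6367)/(2.54*x^3 + 4.07*x^2 - 2.33*x + 0.77)^2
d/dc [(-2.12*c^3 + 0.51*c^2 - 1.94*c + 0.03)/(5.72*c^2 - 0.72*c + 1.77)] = (-12.1264*c^4 + 3.0528*c^3 - 0.5276*c^2 + 1.4622*c - 3.4122)/(32.7184*c^4 - 8.2368*c^3 + 20.7672*c^2 - 2.5488*c + 3.1329)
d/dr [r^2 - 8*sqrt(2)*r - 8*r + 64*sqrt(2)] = 2*r - 8*sqrt(2) - 8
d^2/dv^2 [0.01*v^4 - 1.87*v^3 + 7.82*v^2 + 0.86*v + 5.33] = 0.12*v^2 - 11.22*v + 15.64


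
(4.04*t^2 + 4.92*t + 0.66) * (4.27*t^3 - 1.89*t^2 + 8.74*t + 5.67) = 17.2508*t^5 + 13.3728*t^4 + 28.829*t^3 + 64.6602*t^2 + 33.6648*t + 3.7422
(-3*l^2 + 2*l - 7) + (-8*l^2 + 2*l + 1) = -11*l^2 + 4*l - 6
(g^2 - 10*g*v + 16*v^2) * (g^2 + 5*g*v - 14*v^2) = g^4 - 5*g^3*v - 48*g^2*v^2 + 220*g*v^3 - 224*v^4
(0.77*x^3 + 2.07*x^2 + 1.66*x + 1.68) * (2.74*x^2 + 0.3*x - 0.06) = 2.1098*x^5 + 5.9028*x^4 + 5.1232*x^3 + 4.977*x^2 + 0.4044*x - 0.1008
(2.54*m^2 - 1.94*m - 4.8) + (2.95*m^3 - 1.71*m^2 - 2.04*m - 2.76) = 2.95*m^3 + 0.83*m^2 - 3.98*m - 7.56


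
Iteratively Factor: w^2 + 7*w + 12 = (w + 3)*(w + 4)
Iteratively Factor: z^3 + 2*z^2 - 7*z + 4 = (z + 4)*(z^2 - 2*z + 1) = (z - 1)*(z + 4)*(z - 1)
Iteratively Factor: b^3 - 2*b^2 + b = (b - 1)*(b^2 - b) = b*(b - 1)*(b - 1)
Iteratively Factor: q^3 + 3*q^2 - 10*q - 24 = (q - 3)*(q^2 + 6*q + 8) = (q - 3)*(q + 4)*(q + 2)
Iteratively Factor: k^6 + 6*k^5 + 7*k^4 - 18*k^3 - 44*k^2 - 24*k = (k)*(k^5 + 6*k^4 + 7*k^3 - 18*k^2 - 44*k - 24) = k*(k + 3)*(k^4 + 3*k^3 - 2*k^2 - 12*k - 8) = k*(k + 2)*(k + 3)*(k^3 + k^2 - 4*k - 4) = k*(k + 2)^2*(k + 3)*(k^2 - k - 2) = k*(k + 1)*(k + 2)^2*(k + 3)*(k - 2)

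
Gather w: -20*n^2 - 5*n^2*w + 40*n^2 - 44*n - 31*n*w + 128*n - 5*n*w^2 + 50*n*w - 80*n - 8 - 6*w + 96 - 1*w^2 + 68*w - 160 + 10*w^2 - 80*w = 20*n^2 + 4*n + w^2*(9 - 5*n) + w*(-5*n^2 + 19*n - 18) - 72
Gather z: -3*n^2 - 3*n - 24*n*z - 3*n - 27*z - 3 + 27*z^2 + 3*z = -3*n^2 - 6*n + 27*z^2 + z*(-24*n - 24) - 3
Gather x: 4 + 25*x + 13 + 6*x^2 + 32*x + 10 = 6*x^2 + 57*x + 27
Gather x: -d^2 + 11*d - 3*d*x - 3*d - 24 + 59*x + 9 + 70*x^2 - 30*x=-d^2 + 8*d + 70*x^2 + x*(29 - 3*d) - 15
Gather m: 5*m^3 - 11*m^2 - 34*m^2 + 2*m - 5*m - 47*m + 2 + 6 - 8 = 5*m^3 - 45*m^2 - 50*m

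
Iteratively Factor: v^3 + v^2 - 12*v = (v)*(v^2 + v - 12) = v*(v + 4)*(v - 3)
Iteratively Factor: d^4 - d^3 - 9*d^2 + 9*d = (d - 1)*(d^3 - 9*d) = (d - 3)*(d - 1)*(d^2 + 3*d) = d*(d - 3)*(d - 1)*(d + 3)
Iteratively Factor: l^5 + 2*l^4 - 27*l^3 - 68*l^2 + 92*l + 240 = (l + 2)*(l^4 - 27*l^2 - 14*l + 120) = (l + 2)*(l + 3)*(l^3 - 3*l^2 - 18*l + 40) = (l + 2)*(l + 3)*(l + 4)*(l^2 - 7*l + 10) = (l - 2)*(l + 2)*(l + 3)*(l + 4)*(l - 5)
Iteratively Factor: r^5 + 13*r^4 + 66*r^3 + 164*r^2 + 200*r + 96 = (r + 4)*(r^4 + 9*r^3 + 30*r^2 + 44*r + 24) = (r + 2)*(r + 4)*(r^3 + 7*r^2 + 16*r + 12) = (r + 2)*(r + 3)*(r + 4)*(r^2 + 4*r + 4) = (r + 2)^2*(r + 3)*(r + 4)*(r + 2)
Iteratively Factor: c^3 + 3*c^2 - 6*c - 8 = (c + 1)*(c^2 + 2*c - 8) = (c + 1)*(c + 4)*(c - 2)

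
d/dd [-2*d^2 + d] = 1 - 4*d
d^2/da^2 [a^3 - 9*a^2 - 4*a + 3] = 6*a - 18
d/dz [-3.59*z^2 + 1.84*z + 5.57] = 1.84 - 7.18*z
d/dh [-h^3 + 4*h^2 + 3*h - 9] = -3*h^2 + 8*h + 3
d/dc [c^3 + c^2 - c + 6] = 3*c^2 + 2*c - 1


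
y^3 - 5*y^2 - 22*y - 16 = (y - 8)*(y + 1)*(y + 2)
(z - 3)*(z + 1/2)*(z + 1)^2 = z^4 - z^3/2 - 11*z^2/2 - 11*z/2 - 3/2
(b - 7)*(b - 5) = b^2 - 12*b + 35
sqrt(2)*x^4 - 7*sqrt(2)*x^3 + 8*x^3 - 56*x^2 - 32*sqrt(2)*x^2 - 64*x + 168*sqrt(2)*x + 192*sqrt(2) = (x - 8)*(x - 2*sqrt(2))*(x + 6*sqrt(2))*(sqrt(2)*x + sqrt(2))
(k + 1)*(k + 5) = k^2 + 6*k + 5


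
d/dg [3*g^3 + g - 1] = 9*g^2 + 1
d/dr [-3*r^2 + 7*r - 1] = 7 - 6*r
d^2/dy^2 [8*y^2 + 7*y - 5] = 16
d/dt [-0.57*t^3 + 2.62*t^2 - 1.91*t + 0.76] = -1.71*t^2 + 5.24*t - 1.91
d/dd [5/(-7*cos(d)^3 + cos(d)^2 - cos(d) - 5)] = 5*(-21*cos(d)^2 + 2*cos(d) - 1)*sin(d)/(7*cos(d)^3 - cos(d)^2 + cos(d) + 5)^2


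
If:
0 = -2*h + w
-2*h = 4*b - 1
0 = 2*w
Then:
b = 1/4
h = 0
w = 0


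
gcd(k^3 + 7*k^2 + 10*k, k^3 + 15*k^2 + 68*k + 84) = k + 2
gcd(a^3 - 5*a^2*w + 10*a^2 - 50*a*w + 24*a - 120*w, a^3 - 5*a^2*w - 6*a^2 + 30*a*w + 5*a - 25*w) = -a + 5*w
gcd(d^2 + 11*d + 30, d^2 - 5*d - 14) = 1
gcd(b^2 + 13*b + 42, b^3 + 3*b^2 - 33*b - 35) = b + 7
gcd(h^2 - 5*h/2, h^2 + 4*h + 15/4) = 1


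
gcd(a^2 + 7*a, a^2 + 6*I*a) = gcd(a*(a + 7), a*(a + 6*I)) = a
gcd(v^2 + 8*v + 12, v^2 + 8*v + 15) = 1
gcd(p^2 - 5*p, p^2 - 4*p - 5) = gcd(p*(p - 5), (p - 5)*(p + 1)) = p - 5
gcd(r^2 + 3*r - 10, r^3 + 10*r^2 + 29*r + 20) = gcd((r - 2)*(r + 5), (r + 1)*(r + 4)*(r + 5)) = r + 5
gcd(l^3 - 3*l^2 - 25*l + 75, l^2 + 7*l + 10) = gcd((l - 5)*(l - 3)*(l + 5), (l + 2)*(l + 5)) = l + 5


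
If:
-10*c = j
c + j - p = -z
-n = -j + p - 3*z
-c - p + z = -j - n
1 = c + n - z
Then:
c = 2/3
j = -20/3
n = 4/3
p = -5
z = 1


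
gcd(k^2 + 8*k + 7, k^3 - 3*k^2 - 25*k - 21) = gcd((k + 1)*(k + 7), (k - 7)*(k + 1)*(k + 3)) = k + 1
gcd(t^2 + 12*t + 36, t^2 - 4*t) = 1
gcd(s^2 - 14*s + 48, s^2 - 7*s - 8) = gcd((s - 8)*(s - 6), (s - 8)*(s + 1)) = s - 8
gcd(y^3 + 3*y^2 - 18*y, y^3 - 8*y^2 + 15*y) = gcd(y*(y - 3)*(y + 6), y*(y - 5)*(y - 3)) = y^2 - 3*y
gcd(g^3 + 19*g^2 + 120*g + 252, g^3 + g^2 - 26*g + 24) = g + 6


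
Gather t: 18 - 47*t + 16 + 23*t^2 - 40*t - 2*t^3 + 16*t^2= -2*t^3 + 39*t^2 - 87*t + 34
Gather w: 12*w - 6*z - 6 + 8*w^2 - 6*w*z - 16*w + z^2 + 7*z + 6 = 8*w^2 + w*(-6*z - 4) + z^2 + z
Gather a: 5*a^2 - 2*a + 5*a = 5*a^2 + 3*a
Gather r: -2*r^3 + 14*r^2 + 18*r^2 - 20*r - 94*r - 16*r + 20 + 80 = -2*r^3 + 32*r^2 - 130*r + 100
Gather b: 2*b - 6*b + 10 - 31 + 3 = -4*b - 18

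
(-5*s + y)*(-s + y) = 5*s^2 - 6*s*y + y^2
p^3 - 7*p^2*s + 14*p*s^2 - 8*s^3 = (p - 4*s)*(p - 2*s)*(p - s)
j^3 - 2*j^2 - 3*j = j*(j - 3)*(j + 1)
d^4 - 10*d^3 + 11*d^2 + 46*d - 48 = (d - 8)*(d - 3)*(d - 1)*(d + 2)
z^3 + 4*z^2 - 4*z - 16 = (z - 2)*(z + 2)*(z + 4)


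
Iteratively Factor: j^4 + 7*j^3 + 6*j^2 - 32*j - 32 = (j + 4)*(j^3 + 3*j^2 - 6*j - 8) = (j + 1)*(j + 4)*(j^2 + 2*j - 8) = (j + 1)*(j + 4)^2*(j - 2)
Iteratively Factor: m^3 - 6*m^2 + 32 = (m - 4)*(m^2 - 2*m - 8) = (m - 4)*(m + 2)*(m - 4)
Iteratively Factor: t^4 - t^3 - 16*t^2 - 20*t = (t + 2)*(t^3 - 3*t^2 - 10*t) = (t + 2)^2*(t^2 - 5*t) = t*(t + 2)^2*(t - 5)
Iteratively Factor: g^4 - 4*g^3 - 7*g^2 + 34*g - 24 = (g - 1)*(g^3 - 3*g^2 - 10*g + 24) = (g - 1)*(g + 3)*(g^2 - 6*g + 8) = (g - 4)*(g - 1)*(g + 3)*(g - 2)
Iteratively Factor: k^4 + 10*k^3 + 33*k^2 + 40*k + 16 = (k + 4)*(k^3 + 6*k^2 + 9*k + 4) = (k + 1)*(k + 4)*(k^2 + 5*k + 4) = (k + 1)^2*(k + 4)*(k + 4)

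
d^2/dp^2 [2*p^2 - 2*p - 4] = 4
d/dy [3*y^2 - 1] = 6*y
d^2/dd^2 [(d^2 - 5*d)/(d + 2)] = 28/(d^3 + 6*d^2 + 12*d + 8)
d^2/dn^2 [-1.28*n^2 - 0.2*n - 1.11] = -2.56000000000000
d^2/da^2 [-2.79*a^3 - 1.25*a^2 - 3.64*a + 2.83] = -16.74*a - 2.5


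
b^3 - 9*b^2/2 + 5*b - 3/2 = (b - 3)*(b - 1)*(b - 1/2)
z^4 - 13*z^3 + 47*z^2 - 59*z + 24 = (z - 8)*(z - 3)*(z - 1)^2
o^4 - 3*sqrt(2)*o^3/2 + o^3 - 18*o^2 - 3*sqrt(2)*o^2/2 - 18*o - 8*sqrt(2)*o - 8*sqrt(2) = (o + 1)*(o - 4*sqrt(2))*(o + sqrt(2)/2)*(o + 2*sqrt(2))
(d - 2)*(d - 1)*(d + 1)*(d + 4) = d^4 + 2*d^3 - 9*d^2 - 2*d + 8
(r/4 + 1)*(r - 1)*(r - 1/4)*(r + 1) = r^4/4 + 15*r^3/16 - r^2/2 - 15*r/16 + 1/4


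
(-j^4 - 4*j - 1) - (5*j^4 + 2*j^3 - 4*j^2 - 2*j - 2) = -6*j^4 - 2*j^3 + 4*j^2 - 2*j + 1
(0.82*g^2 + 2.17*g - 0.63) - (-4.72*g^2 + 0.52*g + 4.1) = 5.54*g^2 + 1.65*g - 4.73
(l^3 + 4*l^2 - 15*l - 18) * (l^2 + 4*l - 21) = l^5 + 8*l^4 - 20*l^3 - 162*l^2 + 243*l + 378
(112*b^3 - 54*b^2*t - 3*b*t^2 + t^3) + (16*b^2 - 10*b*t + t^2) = 112*b^3 - 54*b^2*t + 16*b^2 - 3*b*t^2 - 10*b*t + t^3 + t^2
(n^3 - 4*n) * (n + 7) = n^4 + 7*n^3 - 4*n^2 - 28*n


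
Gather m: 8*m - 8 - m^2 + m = -m^2 + 9*m - 8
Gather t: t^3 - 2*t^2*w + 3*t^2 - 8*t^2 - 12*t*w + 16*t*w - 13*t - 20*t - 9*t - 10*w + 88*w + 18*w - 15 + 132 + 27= t^3 + t^2*(-2*w - 5) + t*(4*w - 42) + 96*w + 144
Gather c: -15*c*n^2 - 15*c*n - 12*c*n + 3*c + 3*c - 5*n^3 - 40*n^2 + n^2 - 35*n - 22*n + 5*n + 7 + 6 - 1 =c*(-15*n^2 - 27*n + 6) - 5*n^3 - 39*n^2 - 52*n + 12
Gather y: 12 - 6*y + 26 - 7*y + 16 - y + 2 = 56 - 14*y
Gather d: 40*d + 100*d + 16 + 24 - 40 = 140*d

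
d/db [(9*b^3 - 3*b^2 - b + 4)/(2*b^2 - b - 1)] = (18*b^4 - 18*b^3 - 22*b^2 - 10*b + 5)/(4*b^4 - 4*b^3 - 3*b^2 + 2*b + 1)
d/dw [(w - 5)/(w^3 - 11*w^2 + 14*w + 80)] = 2*(3 - w)/(w^4 - 12*w^3 + 4*w^2 + 192*w + 256)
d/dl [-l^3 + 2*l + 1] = 2 - 3*l^2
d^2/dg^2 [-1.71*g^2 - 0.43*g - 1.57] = -3.42000000000000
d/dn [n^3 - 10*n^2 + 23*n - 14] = 3*n^2 - 20*n + 23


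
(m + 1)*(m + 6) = m^2 + 7*m + 6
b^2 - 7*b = b*(b - 7)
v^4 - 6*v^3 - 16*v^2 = v^2*(v - 8)*(v + 2)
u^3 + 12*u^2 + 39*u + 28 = (u + 1)*(u + 4)*(u + 7)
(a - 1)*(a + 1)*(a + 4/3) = a^3 + 4*a^2/3 - a - 4/3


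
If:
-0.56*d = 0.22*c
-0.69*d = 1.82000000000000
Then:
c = 6.71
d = -2.64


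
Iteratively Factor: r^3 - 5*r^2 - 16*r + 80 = (r + 4)*(r^2 - 9*r + 20) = (r - 5)*(r + 4)*(r - 4)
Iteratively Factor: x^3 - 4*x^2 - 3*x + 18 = (x - 3)*(x^2 - x - 6) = (x - 3)*(x + 2)*(x - 3)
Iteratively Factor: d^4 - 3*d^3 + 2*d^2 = (d - 2)*(d^3 - d^2) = d*(d - 2)*(d^2 - d) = d^2*(d - 2)*(d - 1)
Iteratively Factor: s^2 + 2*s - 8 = (s - 2)*(s + 4)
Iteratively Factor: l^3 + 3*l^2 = (l + 3)*(l^2) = l*(l + 3)*(l)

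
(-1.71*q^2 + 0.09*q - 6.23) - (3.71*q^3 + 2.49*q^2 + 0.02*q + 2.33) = -3.71*q^3 - 4.2*q^2 + 0.07*q - 8.56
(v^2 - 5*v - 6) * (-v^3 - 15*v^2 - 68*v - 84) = -v^5 - 10*v^4 + 13*v^3 + 346*v^2 + 828*v + 504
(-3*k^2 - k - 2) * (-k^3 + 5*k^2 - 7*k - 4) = 3*k^5 - 14*k^4 + 18*k^3 + 9*k^2 + 18*k + 8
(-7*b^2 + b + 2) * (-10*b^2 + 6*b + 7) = 70*b^4 - 52*b^3 - 63*b^2 + 19*b + 14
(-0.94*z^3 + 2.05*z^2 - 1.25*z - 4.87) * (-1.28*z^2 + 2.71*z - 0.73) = 1.2032*z^5 - 5.1714*z^4 + 7.8417*z^3 + 1.3496*z^2 - 12.2852*z + 3.5551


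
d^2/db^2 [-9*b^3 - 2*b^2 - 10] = -54*b - 4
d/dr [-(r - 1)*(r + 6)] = -2*r - 5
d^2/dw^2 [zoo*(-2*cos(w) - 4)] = zoo*cos(w)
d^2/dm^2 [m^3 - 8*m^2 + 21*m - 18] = 6*m - 16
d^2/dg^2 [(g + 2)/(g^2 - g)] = 2*(g^3 + 6*g^2 - 6*g + 2)/(g^3*(g^3 - 3*g^2 + 3*g - 1))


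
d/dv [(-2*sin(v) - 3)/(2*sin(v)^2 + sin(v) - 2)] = (4*sin(v)^2 + 12*sin(v) + 7)*cos(v)/(sin(v) - cos(2*v) - 1)^2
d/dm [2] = 0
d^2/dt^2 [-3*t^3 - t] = -18*t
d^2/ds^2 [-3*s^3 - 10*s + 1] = -18*s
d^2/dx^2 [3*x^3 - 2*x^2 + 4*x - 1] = 18*x - 4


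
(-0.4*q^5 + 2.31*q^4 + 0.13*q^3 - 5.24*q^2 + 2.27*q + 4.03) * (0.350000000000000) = -0.14*q^5 + 0.8085*q^4 + 0.0455*q^3 - 1.834*q^2 + 0.7945*q + 1.4105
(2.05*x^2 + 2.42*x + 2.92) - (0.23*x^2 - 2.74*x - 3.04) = 1.82*x^2 + 5.16*x + 5.96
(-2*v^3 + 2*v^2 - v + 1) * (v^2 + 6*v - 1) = -2*v^5 - 10*v^4 + 13*v^3 - 7*v^2 + 7*v - 1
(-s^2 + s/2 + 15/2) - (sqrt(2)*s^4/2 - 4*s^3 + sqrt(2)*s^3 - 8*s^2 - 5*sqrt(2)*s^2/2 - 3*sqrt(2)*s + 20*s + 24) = -sqrt(2)*s^4/2 - sqrt(2)*s^3 + 4*s^3 + 5*sqrt(2)*s^2/2 + 7*s^2 - 39*s/2 + 3*sqrt(2)*s - 33/2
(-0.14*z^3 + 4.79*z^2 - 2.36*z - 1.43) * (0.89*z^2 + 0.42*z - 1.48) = -0.1246*z^5 + 4.2043*z^4 + 0.1186*z^3 - 9.3531*z^2 + 2.8922*z + 2.1164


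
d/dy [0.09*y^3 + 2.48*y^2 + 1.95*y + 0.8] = 0.27*y^2 + 4.96*y + 1.95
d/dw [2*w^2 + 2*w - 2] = 4*w + 2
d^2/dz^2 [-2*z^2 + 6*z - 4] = -4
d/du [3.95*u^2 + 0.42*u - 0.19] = 7.9*u + 0.42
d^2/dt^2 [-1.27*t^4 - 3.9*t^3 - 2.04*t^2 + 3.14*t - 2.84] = -15.24*t^2 - 23.4*t - 4.08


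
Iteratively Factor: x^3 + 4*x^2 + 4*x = (x)*(x^2 + 4*x + 4) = x*(x + 2)*(x + 2)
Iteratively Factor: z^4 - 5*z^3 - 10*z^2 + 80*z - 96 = (z - 3)*(z^3 - 2*z^2 - 16*z + 32) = (z - 3)*(z - 2)*(z^2 - 16) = (z - 3)*(z - 2)*(z + 4)*(z - 4)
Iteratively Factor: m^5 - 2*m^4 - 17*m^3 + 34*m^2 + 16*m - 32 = (m - 2)*(m^4 - 17*m^2 + 16) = (m - 2)*(m + 4)*(m^3 - 4*m^2 - m + 4) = (m - 2)*(m + 1)*(m + 4)*(m^2 - 5*m + 4) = (m - 4)*(m - 2)*(m + 1)*(m + 4)*(m - 1)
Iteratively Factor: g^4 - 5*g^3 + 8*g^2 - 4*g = (g - 2)*(g^3 - 3*g^2 + 2*g) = (g - 2)*(g - 1)*(g^2 - 2*g) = (g - 2)^2*(g - 1)*(g)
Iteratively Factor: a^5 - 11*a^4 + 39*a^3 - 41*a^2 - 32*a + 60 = (a - 5)*(a^4 - 6*a^3 + 9*a^2 + 4*a - 12) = (a - 5)*(a - 2)*(a^3 - 4*a^2 + a + 6) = (a - 5)*(a - 2)^2*(a^2 - 2*a - 3) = (a - 5)*(a - 2)^2*(a + 1)*(a - 3)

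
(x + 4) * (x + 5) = x^2 + 9*x + 20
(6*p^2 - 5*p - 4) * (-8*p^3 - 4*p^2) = -48*p^5 + 16*p^4 + 52*p^3 + 16*p^2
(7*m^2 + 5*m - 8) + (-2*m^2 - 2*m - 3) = 5*m^2 + 3*m - 11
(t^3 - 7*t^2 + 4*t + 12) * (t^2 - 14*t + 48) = t^5 - 21*t^4 + 150*t^3 - 380*t^2 + 24*t + 576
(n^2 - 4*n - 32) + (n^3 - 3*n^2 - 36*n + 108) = n^3 - 2*n^2 - 40*n + 76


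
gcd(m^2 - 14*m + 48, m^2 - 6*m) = m - 6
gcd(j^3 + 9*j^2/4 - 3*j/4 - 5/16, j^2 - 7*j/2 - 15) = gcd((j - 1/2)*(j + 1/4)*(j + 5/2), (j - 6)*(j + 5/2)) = j + 5/2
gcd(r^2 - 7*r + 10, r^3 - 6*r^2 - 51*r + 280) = r - 5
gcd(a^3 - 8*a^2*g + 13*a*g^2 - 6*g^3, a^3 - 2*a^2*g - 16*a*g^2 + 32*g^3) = 1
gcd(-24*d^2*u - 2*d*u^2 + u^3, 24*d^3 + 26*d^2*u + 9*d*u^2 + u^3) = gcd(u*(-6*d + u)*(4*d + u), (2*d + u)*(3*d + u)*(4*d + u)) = 4*d + u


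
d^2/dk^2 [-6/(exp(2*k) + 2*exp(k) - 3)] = 12*(-4*(exp(k) + 1)^2*exp(k) + (2*exp(k) + 1)*(exp(2*k) + 2*exp(k) - 3))*exp(k)/(exp(2*k) + 2*exp(k) - 3)^3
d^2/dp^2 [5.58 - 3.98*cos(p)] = 3.98*cos(p)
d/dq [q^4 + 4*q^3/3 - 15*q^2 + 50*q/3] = 4*q^3 + 4*q^2 - 30*q + 50/3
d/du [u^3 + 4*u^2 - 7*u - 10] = 3*u^2 + 8*u - 7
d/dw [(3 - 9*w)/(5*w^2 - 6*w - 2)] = 3*(15*w^2 - 10*w + 12)/(25*w^4 - 60*w^3 + 16*w^2 + 24*w + 4)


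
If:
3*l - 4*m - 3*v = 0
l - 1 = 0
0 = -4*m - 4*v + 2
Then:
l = 1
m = 3/2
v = -1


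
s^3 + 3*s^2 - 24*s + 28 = (s - 2)^2*(s + 7)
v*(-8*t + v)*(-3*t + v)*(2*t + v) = 48*t^3*v + 2*t^2*v^2 - 9*t*v^3 + v^4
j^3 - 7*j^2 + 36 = (j - 6)*(j - 3)*(j + 2)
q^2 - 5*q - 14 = (q - 7)*(q + 2)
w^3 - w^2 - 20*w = w*(w - 5)*(w + 4)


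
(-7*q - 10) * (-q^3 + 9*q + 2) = 7*q^4 + 10*q^3 - 63*q^2 - 104*q - 20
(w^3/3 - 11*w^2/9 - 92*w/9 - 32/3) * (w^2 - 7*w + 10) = w^5/3 - 32*w^4/9 + 5*w^3/3 + 146*w^2/3 - 248*w/9 - 320/3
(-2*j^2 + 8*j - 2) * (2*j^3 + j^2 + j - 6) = -4*j^5 + 14*j^4 + 2*j^3 + 18*j^2 - 50*j + 12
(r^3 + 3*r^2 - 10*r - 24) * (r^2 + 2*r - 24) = r^5 + 5*r^4 - 28*r^3 - 116*r^2 + 192*r + 576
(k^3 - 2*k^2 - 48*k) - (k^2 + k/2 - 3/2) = k^3 - 3*k^2 - 97*k/2 + 3/2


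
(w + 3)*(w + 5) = w^2 + 8*w + 15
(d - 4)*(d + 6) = d^2 + 2*d - 24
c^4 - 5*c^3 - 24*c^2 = c^2*(c - 8)*(c + 3)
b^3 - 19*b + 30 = (b - 3)*(b - 2)*(b + 5)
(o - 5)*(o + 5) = o^2 - 25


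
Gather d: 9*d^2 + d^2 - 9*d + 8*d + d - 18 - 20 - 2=10*d^2 - 40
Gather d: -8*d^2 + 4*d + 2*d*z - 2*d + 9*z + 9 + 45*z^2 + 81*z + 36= -8*d^2 + d*(2*z + 2) + 45*z^2 + 90*z + 45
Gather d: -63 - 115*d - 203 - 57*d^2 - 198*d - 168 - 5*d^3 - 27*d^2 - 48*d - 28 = -5*d^3 - 84*d^2 - 361*d - 462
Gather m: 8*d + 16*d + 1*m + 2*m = 24*d + 3*m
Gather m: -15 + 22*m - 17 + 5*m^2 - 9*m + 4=5*m^2 + 13*m - 28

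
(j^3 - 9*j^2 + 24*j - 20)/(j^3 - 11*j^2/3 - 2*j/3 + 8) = 3*(j^2 - 7*j + 10)/(3*j^2 - 5*j - 12)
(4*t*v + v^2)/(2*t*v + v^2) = (4*t + v)/(2*t + v)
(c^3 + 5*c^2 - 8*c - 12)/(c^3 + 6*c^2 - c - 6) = (c - 2)/(c - 1)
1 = 1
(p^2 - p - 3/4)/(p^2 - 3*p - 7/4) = (2*p - 3)/(2*p - 7)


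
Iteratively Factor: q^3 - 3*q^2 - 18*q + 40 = (q - 2)*(q^2 - q - 20) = (q - 5)*(q - 2)*(q + 4)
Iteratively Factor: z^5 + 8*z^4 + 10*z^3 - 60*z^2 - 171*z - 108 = (z + 3)*(z^4 + 5*z^3 - 5*z^2 - 45*z - 36) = (z + 3)^2*(z^3 + 2*z^2 - 11*z - 12) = (z + 1)*(z + 3)^2*(z^2 + z - 12) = (z + 1)*(z + 3)^2*(z + 4)*(z - 3)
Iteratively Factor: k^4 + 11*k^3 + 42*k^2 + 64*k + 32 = (k + 4)*(k^3 + 7*k^2 + 14*k + 8) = (k + 2)*(k + 4)*(k^2 + 5*k + 4) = (k + 2)*(k + 4)^2*(k + 1)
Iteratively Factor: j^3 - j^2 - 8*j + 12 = (j - 2)*(j^2 + j - 6) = (j - 2)^2*(j + 3)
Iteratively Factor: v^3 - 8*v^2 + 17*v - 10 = (v - 1)*(v^2 - 7*v + 10) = (v - 5)*(v - 1)*(v - 2)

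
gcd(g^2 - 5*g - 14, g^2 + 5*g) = 1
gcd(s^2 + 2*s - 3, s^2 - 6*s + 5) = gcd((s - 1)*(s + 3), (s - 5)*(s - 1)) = s - 1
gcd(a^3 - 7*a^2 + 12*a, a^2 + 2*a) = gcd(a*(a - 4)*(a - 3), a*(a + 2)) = a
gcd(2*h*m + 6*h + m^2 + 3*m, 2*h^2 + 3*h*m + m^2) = 2*h + m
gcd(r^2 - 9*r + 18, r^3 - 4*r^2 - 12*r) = r - 6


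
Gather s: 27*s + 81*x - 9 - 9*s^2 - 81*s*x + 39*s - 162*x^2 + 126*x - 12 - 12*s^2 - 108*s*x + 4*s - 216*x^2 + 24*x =-21*s^2 + s*(70 - 189*x) - 378*x^2 + 231*x - 21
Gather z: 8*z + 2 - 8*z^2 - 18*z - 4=-8*z^2 - 10*z - 2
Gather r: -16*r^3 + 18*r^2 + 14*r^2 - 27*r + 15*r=-16*r^3 + 32*r^2 - 12*r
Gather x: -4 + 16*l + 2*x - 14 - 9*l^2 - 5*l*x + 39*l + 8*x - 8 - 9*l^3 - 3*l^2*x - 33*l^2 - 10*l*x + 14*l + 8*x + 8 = -9*l^3 - 42*l^2 + 69*l + x*(-3*l^2 - 15*l + 18) - 18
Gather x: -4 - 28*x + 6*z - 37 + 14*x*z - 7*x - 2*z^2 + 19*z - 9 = x*(14*z - 35) - 2*z^2 + 25*z - 50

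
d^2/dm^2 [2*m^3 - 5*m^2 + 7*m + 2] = 12*m - 10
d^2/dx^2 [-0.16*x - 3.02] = 0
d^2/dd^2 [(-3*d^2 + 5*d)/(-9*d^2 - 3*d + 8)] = 36*(-27*d^3 + 36*d^2 - 60*d + 4)/(729*d^6 + 729*d^5 - 1701*d^4 - 1269*d^3 + 1512*d^2 + 576*d - 512)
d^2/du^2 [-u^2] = -2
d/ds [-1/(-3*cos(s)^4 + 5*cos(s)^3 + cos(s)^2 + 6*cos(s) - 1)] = (12*cos(s)^3 - 15*cos(s)^2 - 2*cos(s) - 6)*sin(s)/(-3*cos(s)^4 + 5*cos(s)^3 + cos(s)^2 + 6*cos(s) - 1)^2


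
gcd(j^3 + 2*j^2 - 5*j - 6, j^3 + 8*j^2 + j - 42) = j^2 + j - 6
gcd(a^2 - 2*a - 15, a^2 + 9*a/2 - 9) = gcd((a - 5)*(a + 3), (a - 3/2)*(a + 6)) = 1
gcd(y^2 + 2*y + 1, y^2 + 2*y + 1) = y^2 + 2*y + 1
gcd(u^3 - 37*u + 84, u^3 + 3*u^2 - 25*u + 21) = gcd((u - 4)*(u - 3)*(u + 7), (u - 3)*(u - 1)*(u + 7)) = u^2 + 4*u - 21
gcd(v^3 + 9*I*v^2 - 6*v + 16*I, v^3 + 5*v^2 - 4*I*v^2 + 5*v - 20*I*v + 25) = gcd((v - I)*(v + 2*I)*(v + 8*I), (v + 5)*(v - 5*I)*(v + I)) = 1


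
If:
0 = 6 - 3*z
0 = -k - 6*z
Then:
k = -12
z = 2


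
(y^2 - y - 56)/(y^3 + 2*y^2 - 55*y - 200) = (y + 7)/(y^2 + 10*y + 25)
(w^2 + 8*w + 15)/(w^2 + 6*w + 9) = (w + 5)/(w + 3)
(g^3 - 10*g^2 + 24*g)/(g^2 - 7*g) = (g^2 - 10*g + 24)/(g - 7)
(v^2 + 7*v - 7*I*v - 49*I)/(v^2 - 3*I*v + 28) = (v + 7)/(v + 4*I)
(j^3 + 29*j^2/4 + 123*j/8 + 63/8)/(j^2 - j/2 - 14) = (4*j^2 + 15*j + 9)/(4*(j - 4))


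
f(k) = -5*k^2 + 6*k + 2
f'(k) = 6 - 10*k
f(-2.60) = -47.40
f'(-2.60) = 32.00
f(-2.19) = -35.12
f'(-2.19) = 27.90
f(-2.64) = -48.69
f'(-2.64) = 32.40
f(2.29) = -10.48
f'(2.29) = -16.90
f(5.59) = -120.70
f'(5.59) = -49.90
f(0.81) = 3.58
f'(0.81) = -2.10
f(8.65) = -320.21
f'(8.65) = -80.50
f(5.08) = -96.55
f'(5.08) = -44.80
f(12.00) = -646.00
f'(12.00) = -114.00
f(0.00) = 2.00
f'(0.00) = 6.00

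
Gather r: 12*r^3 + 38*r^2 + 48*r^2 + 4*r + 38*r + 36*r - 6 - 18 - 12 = 12*r^3 + 86*r^2 + 78*r - 36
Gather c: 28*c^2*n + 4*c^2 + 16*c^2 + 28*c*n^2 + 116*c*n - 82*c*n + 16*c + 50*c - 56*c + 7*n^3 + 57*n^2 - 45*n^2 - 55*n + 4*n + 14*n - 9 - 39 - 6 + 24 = c^2*(28*n + 20) + c*(28*n^2 + 34*n + 10) + 7*n^3 + 12*n^2 - 37*n - 30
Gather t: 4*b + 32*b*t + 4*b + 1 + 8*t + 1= 8*b + t*(32*b + 8) + 2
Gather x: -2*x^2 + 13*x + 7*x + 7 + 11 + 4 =-2*x^2 + 20*x + 22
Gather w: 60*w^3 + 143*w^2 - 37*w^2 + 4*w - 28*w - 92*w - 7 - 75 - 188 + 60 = 60*w^3 + 106*w^2 - 116*w - 210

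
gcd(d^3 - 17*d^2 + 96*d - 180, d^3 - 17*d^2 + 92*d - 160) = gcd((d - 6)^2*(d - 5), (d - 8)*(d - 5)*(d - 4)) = d - 5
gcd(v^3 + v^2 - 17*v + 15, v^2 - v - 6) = v - 3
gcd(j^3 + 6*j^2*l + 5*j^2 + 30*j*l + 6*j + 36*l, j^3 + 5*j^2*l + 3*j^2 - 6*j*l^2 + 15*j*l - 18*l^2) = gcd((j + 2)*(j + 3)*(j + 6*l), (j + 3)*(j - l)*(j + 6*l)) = j^2 + 6*j*l + 3*j + 18*l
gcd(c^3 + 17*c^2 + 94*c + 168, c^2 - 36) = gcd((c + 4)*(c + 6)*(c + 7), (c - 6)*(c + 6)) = c + 6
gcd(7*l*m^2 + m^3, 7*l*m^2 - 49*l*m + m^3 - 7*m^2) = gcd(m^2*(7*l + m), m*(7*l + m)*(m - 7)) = 7*l*m + m^2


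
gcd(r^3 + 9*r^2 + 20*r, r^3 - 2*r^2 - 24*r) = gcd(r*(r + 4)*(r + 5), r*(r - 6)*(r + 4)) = r^2 + 4*r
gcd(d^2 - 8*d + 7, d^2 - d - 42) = d - 7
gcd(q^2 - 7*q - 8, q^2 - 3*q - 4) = q + 1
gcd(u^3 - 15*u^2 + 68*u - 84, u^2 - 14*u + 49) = u - 7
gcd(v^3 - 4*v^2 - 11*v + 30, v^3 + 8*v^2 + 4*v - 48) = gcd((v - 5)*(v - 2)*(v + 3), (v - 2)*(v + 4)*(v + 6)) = v - 2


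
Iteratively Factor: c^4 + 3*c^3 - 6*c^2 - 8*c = (c)*(c^3 + 3*c^2 - 6*c - 8) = c*(c - 2)*(c^2 + 5*c + 4) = c*(c - 2)*(c + 4)*(c + 1)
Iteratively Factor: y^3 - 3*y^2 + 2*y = (y - 1)*(y^2 - 2*y) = y*(y - 1)*(y - 2)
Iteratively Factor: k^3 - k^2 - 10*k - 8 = (k + 2)*(k^2 - 3*k - 4) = (k - 4)*(k + 2)*(k + 1)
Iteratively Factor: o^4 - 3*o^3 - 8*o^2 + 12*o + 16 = (o + 1)*(o^3 - 4*o^2 - 4*o + 16) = (o + 1)*(o + 2)*(o^2 - 6*o + 8) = (o - 2)*(o + 1)*(o + 2)*(o - 4)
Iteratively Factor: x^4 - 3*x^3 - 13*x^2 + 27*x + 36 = (x + 3)*(x^3 - 6*x^2 + 5*x + 12) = (x - 3)*(x + 3)*(x^2 - 3*x - 4) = (x - 3)*(x + 1)*(x + 3)*(x - 4)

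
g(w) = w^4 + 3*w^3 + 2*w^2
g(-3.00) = 18.00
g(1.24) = 11.16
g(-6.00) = 720.00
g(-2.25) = 1.58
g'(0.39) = 3.17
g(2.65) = 119.19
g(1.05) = 6.89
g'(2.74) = 160.81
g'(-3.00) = -39.00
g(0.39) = 0.51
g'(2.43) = 120.26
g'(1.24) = 26.42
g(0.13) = 0.04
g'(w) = 4*w^3 + 9*w^2 + 4*w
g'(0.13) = 0.68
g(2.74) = 133.09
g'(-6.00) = -564.00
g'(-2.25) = -9.00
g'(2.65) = 148.24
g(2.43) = 89.72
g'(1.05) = 18.75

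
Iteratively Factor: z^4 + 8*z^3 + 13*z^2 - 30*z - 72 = (z - 2)*(z^3 + 10*z^2 + 33*z + 36) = (z - 2)*(z + 4)*(z^2 + 6*z + 9) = (z - 2)*(z + 3)*(z + 4)*(z + 3)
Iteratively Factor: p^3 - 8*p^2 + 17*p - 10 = (p - 5)*(p^2 - 3*p + 2) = (p - 5)*(p - 2)*(p - 1)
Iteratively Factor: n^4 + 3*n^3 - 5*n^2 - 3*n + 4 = (n + 1)*(n^3 + 2*n^2 - 7*n + 4) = (n - 1)*(n + 1)*(n^2 + 3*n - 4) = (n - 1)^2*(n + 1)*(n + 4)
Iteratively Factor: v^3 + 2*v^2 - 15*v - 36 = (v + 3)*(v^2 - v - 12) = (v + 3)^2*(v - 4)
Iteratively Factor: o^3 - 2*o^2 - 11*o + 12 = (o - 1)*(o^2 - o - 12) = (o - 1)*(o + 3)*(o - 4)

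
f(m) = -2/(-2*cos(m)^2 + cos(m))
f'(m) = -2*(-4*sin(m)*cos(m) + sin(m))/(-2*cos(m)^2 + cos(m))^2 = 2*(-sin(m)/cos(m)^2 + 4*tan(m))/(2*cos(m) - 1)^2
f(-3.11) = 0.67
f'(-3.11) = 0.04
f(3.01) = 0.68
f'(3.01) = -0.15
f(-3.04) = 0.67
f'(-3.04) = 0.11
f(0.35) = 2.42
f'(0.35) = 2.78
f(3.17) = 0.67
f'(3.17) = 0.03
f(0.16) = 2.08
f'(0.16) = 1.02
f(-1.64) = 25.41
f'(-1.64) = 411.12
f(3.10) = 0.67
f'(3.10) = -0.05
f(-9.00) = 0.78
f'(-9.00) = 0.58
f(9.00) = 0.78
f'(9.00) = -0.58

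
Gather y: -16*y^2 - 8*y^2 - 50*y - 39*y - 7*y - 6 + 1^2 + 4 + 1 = -24*y^2 - 96*y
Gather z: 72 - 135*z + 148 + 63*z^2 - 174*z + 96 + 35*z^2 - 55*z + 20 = 98*z^2 - 364*z + 336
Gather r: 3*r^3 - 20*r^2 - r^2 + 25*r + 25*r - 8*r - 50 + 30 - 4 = 3*r^3 - 21*r^2 + 42*r - 24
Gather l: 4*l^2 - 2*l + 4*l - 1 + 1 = 4*l^2 + 2*l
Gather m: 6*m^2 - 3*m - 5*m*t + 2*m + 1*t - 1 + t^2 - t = 6*m^2 + m*(-5*t - 1) + t^2 - 1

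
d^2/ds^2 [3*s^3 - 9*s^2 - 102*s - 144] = 18*s - 18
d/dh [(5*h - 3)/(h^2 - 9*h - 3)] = (-5*h^2 + 6*h - 42)/(h^4 - 18*h^3 + 75*h^2 + 54*h + 9)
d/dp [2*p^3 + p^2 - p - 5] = 6*p^2 + 2*p - 1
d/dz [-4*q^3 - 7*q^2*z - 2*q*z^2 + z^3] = -7*q^2 - 4*q*z + 3*z^2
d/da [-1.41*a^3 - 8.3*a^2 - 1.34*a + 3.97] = -4.23*a^2 - 16.6*a - 1.34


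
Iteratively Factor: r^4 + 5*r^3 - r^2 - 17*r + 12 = (r - 1)*(r^3 + 6*r^2 + 5*r - 12) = (r - 1)*(r + 3)*(r^2 + 3*r - 4) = (r - 1)*(r + 3)*(r + 4)*(r - 1)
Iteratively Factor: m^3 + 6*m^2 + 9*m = (m)*(m^2 + 6*m + 9) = m*(m + 3)*(m + 3)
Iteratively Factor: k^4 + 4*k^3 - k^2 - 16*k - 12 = (k + 2)*(k^3 + 2*k^2 - 5*k - 6) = (k + 1)*(k + 2)*(k^2 + k - 6) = (k - 2)*(k + 1)*(k + 2)*(k + 3)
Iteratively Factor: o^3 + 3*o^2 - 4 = (o + 2)*(o^2 + o - 2) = (o + 2)^2*(o - 1)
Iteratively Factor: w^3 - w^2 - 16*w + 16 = (w - 4)*(w^2 + 3*w - 4) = (w - 4)*(w + 4)*(w - 1)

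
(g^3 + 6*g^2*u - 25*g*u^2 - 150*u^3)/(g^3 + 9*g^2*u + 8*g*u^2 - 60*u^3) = (-g + 5*u)/(-g + 2*u)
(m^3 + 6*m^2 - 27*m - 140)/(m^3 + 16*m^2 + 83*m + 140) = (m - 5)/(m + 5)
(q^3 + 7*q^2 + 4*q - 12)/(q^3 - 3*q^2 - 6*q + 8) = (q + 6)/(q - 4)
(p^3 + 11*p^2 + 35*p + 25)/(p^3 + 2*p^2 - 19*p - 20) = (p + 5)/(p - 4)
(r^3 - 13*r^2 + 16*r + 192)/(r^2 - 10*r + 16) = (r^2 - 5*r - 24)/(r - 2)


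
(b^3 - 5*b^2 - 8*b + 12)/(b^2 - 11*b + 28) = (b^3 - 5*b^2 - 8*b + 12)/(b^2 - 11*b + 28)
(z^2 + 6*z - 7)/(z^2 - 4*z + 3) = (z + 7)/(z - 3)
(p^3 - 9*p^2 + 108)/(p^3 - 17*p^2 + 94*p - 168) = (p^2 - 3*p - 18)/(p^2 - 11*p + 28)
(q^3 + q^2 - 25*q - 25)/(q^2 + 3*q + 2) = (q^2 - 25)/(q + 2)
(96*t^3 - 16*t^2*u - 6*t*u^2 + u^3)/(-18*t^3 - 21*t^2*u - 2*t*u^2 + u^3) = (-16*t^2 + u^2)/(3*t^2 + 4*t*u + u^2)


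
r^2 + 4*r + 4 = (r + 2)^2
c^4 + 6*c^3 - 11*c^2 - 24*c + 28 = (c - 2)*(c - 1)*(c + 2)*(c + 7)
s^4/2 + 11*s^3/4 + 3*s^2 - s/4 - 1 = (s/2 + 1/2)*(s - 1/2)*(s + 1)*(s + 4)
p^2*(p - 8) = p^3 - 8*p^2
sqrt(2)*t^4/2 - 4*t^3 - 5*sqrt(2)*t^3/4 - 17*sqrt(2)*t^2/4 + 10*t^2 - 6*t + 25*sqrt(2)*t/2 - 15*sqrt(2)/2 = (t - 3/2)*(t - 1)*(t - 5*sqrt(2))*(sqrt(2)*t/2 + 1)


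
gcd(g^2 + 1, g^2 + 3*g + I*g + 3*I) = g + I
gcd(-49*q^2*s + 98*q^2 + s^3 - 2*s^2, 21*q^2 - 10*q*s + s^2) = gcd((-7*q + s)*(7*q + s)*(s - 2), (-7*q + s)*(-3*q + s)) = 7*q - s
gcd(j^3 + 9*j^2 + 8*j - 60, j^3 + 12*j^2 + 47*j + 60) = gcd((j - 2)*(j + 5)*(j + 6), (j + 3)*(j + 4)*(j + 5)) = j + 5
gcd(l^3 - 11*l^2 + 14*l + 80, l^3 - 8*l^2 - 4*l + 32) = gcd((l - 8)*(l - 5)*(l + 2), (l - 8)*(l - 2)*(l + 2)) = l^2 - 6*l - 16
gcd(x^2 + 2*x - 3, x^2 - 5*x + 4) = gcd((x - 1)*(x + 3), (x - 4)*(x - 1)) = x - 1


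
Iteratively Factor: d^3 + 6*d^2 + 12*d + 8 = (d + 2)*(d^2 + 4*d + 4) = (d + 2)^2*(d + 2)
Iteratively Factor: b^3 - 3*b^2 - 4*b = (b - 4)*(b^2 + b) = b*(b - 4)*(b + 1)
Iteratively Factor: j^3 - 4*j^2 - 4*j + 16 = (j + 2)*(j^2 - 6*j + 8) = (j - 4)*(j + 2)*(j - 2)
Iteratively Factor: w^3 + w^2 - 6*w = (w - 2)*(w^2 + 3*w) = (w - 2)*(w + 3)*(w)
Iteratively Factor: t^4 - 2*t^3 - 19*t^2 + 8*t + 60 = (t + 2)*(t^3 - 4*t^2 - 11*t + 30) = (t - 2)*(t + 2)*(t^2 - 2*t - 15) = (t - 2)*(t + 2)*(t + 3)*(t - 5)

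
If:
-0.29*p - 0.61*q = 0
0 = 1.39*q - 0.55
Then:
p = -0.83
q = 0.40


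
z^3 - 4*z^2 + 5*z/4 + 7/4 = (z - 7/2)*(z - 1)*(z + 1/2)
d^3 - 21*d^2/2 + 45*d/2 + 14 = (d - 7)*(d - 4)*(d + 1/2)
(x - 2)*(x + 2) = x^2 - 4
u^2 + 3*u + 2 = (u + 1)*(u + 2)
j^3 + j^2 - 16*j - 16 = (j - 4)*(j + 1)*(j + 4)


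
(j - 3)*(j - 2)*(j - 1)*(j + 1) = j^4 - 5*j^3 + 5*j^2 + 5*j - 6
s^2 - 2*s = s*(s - 2)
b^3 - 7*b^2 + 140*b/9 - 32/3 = (b - 3)*(b - 8/3)*(b - 4/3)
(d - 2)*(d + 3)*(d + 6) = d^3 + 7*d^2 - 36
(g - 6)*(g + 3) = g^2 - 3*g - 18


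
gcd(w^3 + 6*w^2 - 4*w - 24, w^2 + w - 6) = w - 2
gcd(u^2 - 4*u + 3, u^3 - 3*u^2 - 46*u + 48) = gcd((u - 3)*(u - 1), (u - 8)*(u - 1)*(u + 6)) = u - 1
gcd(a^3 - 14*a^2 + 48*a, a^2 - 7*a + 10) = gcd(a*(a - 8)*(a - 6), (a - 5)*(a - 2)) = 1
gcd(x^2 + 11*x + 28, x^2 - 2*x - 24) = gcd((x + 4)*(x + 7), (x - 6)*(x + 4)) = x + 4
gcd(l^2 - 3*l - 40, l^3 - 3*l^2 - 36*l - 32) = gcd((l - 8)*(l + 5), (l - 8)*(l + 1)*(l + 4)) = l - 8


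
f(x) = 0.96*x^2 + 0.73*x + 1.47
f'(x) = 1.92*x + 0.73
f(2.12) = 7.33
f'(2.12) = 4.80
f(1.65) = 5.29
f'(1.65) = 3.90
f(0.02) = 1.48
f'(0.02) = 0.77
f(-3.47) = 10.50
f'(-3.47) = -5.93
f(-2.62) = 6.15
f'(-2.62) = -4.30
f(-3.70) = 11.91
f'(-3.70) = -6.37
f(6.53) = 47.17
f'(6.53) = 13.27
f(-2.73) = 6.63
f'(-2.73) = -4.51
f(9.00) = 85.80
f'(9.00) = 18.01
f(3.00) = 12.30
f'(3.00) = 6.49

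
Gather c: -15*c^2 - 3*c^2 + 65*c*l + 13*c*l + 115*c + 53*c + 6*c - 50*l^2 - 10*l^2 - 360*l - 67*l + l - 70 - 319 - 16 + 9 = -18*c^2 + c*(78*l + 174) - 60*l^2 - 426*l - 396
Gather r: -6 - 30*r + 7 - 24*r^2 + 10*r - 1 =-24*r^2 - 20*r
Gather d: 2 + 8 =10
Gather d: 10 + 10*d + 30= 10*d + 40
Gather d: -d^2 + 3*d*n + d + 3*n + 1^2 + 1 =-d^2 + d*(3*n + 1) + 3*n + 2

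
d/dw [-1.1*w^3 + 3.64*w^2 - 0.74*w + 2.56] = -3.3*w^2 + 7.28*w - 0.74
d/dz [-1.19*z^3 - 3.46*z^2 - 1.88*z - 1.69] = -3.57*z^2 - 6.92*z - 1.88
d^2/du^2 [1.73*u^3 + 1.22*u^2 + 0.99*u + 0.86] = 10.38*u + 2.44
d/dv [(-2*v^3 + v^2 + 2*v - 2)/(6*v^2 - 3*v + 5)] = (-12*v^4 + 12*v^3 - 45*v^2 + 34*v + 4)/(36*v^4 - 36*v^3 + 69*v^2 - 30*v + 25)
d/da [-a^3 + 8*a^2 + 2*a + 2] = -3*a^2 + 16*a + 2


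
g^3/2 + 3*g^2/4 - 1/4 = (g/2 + 1/2)*(g - 1/2)*(g + 1)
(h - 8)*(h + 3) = h^2 - 5*h - 24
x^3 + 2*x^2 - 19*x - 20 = (x - 4)*(x + 1)*(x + 5)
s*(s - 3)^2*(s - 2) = s^4 - 8*s^3 + 21*s^2 - 18*s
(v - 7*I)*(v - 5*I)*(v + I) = v^3 - 11*I*v^2 - 23*v - 35*I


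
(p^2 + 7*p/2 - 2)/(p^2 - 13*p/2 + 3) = (p + 4)/(p - 6)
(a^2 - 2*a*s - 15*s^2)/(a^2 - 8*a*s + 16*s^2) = (a^2 - 2*a*s - 15*s^2)/(a^2 - 8*a*s + 16*s^2)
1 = 1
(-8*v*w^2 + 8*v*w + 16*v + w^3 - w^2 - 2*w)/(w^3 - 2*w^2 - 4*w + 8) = (-8*v*w - 8*v + w^2 + w)/(w^2 - 4)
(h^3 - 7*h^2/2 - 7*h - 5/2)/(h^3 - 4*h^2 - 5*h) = (h + 1/2)/h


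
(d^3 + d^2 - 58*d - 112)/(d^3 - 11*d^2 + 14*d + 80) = (d + 7)/(d - 5)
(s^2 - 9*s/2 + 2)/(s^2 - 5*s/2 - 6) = (2*s - 1)/(2*s + 3)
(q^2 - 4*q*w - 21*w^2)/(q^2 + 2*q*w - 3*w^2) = (q - 7*w)/(q - w)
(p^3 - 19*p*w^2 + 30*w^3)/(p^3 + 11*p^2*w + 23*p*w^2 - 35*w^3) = (p^2 - 5*p*w + 6*w^2)/(p^2 + 6*p*w - 7*w^2)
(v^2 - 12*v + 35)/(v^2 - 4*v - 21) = (v - 5)/(v + 3)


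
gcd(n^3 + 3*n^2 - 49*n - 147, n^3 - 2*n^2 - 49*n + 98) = n^2 - 49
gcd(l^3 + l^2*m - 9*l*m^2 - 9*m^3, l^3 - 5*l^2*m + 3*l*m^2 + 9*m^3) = l^2 - 2*l*m - 3*m^2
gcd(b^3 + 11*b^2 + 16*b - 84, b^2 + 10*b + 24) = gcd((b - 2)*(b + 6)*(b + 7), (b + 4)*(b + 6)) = b + 6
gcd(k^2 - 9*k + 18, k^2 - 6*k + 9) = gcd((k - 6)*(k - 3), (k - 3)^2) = k - 3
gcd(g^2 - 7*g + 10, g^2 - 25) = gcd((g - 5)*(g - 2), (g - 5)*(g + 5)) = g - 5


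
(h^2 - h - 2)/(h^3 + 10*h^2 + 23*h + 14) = (h - 2)/(h^2 + 9*h + 14)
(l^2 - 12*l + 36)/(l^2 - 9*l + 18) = (l - 6)/(l - 3)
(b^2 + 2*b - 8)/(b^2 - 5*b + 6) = (b + 4)/(b - 3)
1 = 1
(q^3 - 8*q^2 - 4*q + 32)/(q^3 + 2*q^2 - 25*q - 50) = (q^2 - 10*q + 16)/(q^2 - 25)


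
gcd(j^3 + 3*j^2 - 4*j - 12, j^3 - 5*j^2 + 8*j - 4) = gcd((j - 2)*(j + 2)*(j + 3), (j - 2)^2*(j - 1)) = j - 2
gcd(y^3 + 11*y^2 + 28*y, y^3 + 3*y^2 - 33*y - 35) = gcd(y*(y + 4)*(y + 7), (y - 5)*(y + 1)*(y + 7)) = y + 7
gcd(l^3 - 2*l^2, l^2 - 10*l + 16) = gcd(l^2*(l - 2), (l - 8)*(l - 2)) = l - 2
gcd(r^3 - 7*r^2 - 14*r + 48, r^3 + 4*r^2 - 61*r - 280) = r - 8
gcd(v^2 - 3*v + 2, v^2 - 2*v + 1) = v - 1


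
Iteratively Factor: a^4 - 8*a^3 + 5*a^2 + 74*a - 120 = (a - 2)*(a^3 - 6*a^2 - 7*a + 60) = (a - 2)*(a + 3)*(a^2 - 9*a + 20) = (a - 4)*(a - 2)*(a + 3)*(a - 5)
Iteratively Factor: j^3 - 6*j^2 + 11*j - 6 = (j - 1)*(j^2 - 5*j + 6) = (j - 3)*(j - 1)*(j - 2)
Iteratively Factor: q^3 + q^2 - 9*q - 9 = (q - 3)*(q^2 + 4*q + 3) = (q - 3)*(q + 1)*(q + 3)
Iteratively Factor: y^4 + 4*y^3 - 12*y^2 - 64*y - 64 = (y - 4)*(y^3 + 8*y^2 + 20*y + 16) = (y - 4)*(y + 2)*(y^2 + 6*y + 8) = (y - 4)*(y + 2)^2*(y + 4)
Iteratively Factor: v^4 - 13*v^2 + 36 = (v + 3)*(v^3 - 3*v^2 - 4*v + 12) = (v + 2)*(v + 3)*(v^2 - 5*v + 6) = (v - 2)*(v + 2)*(v + 3)*(v - 3)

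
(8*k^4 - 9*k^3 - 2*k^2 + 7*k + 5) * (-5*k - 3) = -40*k^5 + 21*k^4 + 37*k^3 - 29*k^2 - 46*k - 15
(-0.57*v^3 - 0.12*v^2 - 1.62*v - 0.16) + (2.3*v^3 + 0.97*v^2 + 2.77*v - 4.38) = 1.73*v^3 + 0.85*v^2 + 1.15*v - 4.54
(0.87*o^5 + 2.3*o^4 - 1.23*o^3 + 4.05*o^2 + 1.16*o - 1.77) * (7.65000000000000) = 6.6555*o^5 + 17.595*o^4 - 9.4095*o^3 + 30.9825*o^2 + 8.874*o - 13.5405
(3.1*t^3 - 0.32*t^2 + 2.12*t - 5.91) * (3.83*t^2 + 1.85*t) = 11.873*t^5 + 4.5094*t^4 + 7.5276*t^3 - 18.7133*t^2 - 10.9335*t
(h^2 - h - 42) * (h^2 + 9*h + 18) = h^4 + 8*h^3 - 33*h^2 - 396*h - 756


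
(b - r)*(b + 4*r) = b^2 + 3*b*r - 4*r^2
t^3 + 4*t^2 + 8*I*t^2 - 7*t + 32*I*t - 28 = (t + 4)*(t + I)*(t + 7*I)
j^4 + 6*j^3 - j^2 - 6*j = j*(j - 1)*(j + 1)*(j + 6)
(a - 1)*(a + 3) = a^2 + 2*a - 3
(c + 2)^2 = c^2 + 4*c + 4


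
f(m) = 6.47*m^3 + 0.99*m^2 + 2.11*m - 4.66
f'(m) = 19.41*m^2 + 1.98*m + 2.11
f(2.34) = 88.60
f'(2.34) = 113.02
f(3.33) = 252.26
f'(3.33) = 223.94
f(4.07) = 456.53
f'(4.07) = 331.69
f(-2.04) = -59.77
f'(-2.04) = 78.85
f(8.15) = 3580.79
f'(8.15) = 1307.51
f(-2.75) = -137.53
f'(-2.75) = 143.45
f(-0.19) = -5.07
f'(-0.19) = 2.43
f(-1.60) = -32.00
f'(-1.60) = 48.63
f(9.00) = 4811.15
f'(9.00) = 1592.14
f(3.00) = 185.27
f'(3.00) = 182.74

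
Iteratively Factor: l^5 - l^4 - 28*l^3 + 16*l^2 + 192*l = (l + 4)*(l^4 - 5*l^3 - 8*l^2 + 48*l) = (l - 4)*(l + 4)*(l^3 - l^2 - 12*l) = l*(l - 4)*(l + 4)*(l^2 - l - 12) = l*(l - 4)*(l + 3)*(l + 4)*(l - 4)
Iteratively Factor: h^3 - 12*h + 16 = (h - 2)*(h^2 + 2*h - 8) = (h - 2)*(h + 4)*(h - 2)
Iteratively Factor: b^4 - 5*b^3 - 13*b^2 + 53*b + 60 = (b + 1)*(b^3 - 6*b^2 - 7*b + 60) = (b - 5)*(b + 1)*(b^2 - b - 12) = (b - 5)*(b - 4)*(b + 1)*(b + 3)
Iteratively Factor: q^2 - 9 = (q + 3)*(q - 3)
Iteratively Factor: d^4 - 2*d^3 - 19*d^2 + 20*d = (d + 4)*(d^3 - 6*d^2 + 5*d) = d*(d + 4)*(d^2 - 6*d + 5) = d*(d - 1)*(d + 4)*(d - 5)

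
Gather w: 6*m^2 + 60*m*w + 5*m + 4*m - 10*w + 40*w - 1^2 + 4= 6*m^2 + 9*m + w*(60*m + 30) + 3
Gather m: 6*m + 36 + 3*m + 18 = 9*m + 54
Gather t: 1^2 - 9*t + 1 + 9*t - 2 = 0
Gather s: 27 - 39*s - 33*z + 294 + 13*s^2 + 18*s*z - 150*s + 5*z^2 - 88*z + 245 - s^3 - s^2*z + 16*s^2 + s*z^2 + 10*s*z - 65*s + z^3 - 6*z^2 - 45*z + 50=-s^3 + s^2*(29 - z) + s*(z^2 + 28*z - 254) + z^3 - z^2 - 166*z + 616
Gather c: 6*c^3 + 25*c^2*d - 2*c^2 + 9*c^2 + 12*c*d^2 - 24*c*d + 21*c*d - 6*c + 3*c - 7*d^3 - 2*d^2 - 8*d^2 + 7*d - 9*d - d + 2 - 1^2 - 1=6*c^3 + c^2*(25*d + 7) + c*(12*d^2 - 3*d - 3) - 7*d^3 - 10*d^2 - 3*d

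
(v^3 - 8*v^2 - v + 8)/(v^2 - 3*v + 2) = (v^2 - 7*v - 8)/(v - 2)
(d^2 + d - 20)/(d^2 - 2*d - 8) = (d + 5)/(d + 2)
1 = 1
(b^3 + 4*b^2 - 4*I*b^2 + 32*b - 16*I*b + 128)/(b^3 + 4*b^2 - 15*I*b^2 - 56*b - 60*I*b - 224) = (b + 4*I)/(b - 7*I)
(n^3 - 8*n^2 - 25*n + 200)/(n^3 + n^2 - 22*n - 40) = (n^2 - 3*n - 40)/(n^2 + 6*n + 8)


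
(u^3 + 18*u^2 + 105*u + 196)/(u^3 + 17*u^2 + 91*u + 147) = (u + 4)/(u + 3)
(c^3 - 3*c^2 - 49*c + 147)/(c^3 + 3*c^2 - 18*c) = (c^2 - 49)/(c*(c + 6))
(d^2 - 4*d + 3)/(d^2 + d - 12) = (d - 1)/(d + 4)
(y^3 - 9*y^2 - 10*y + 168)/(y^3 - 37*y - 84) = (y - 6)/(y + 3)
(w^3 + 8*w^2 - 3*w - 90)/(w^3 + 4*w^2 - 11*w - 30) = (w + 6)/(w + 2)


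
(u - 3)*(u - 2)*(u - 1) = u^3 - 6*u^2 + 11*u - 6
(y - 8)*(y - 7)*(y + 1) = y^3 - 14*y^2 + 41*y + 56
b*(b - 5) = b^2 - 5*b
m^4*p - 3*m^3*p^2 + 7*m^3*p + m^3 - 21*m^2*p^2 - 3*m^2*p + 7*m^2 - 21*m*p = m*(m + 7)*(m - 3*p)*(m*p + 1)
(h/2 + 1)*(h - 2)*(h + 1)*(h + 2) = h^4/2 + 3*h^3/2 - h^2 - 6*h - 4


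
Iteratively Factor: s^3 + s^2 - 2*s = (s - 1)*(s^2 + 2*s) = s*(s - 1)*(s + 2)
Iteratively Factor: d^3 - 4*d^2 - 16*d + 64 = (d - 4)*(d^2 - 16) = (d - 4)^2*(d + 4)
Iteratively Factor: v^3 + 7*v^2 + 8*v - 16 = (v + 4)*(v^2 + 3*v - 4) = (v + 4)^2*(v - 1)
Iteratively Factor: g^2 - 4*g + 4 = (g - 2)*(g - 2)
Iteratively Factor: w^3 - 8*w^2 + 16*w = (w)*(w^2 - 8*w + 16) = w*(w - 4)*(w - 4)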